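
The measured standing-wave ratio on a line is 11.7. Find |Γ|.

|Γ| = (S − 1)/(S + 1) = (11.7 − 1)/(11.7 + 1) = 10.7/12.7

|Γ| ≈ 0.843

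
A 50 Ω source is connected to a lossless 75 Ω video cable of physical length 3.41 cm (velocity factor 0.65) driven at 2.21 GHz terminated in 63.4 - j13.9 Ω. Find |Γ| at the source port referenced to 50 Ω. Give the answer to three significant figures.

λ = v/f = 0.65·c / 2.21 GHz = 0.0882 m
βl = 2π·l/λ = 2π × 0.386 = 139°
tan(βl) = -0.865
Z_in = Z_0·(Z_L + jZ_0·tanβl)/(Z_0 + jZ_L·tanβl) = 89.4 − j16 Ω
Γ_s = (Z_in − Z_s)/(Z_in + Z_s) = (39.4 − j16)/(139 − j16), |Γ_s| = 0.303

|Γ| ≈ 0.303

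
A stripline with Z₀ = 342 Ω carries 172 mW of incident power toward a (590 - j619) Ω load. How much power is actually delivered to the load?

P_delivered ≈ 111 mW

|Γ| = |(248 − j619)/(932 − j619)| = 0.596
|Γ|² = 0.355
P_refl = |Γ|²·P_inc = 61.1 mW, P_del = (1 − |Γ|²)·P_inc = 111 mW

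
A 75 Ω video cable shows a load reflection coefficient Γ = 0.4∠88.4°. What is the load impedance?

Z_L = Z_0·(1 + Γ)/(1 − Γ) = 75·(1.01 + j0.4)/(0.989 − j0.4)

Z_L ≈ 55.4 + j52.7 Ω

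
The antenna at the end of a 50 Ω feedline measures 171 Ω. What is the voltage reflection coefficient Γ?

Γ = 0.548

Γ = (Z_L − Z_0)/(Z_L + Z_0) = (171 − 50)/(171 + 50) = 121/221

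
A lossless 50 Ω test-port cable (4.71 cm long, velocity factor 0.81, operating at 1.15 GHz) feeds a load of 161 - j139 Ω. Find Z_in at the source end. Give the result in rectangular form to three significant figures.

Z_in ≈ 8.69 − j0.633 Ω

λ = v/f = 0.81·c / 1.15 GHz = 0.211 m
βl = 2π·l/λ = 2π × 0.223 = 80.2°
tan(βl) = tan(80.2°) = 5.82
Z_in = Z_0·(Z_L + jZ_0·tanβl)/(Z_0 + jZ_L·tanβl)
     = 50·(161 + j152)/(858 + j936)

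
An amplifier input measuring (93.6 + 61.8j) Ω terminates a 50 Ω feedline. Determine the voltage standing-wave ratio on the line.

VSWR ≈ 2.87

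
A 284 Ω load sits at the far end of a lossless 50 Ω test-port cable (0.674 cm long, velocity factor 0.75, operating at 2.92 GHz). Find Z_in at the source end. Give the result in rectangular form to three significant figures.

λ = v/f = 0.75·c / 2.92 GHz = 0.0771 m
βl = 2π·l/λ = 2π × 0.0875 = 31.5°
tan(βl) = tan(31.5°) = 0.613
Z_in = Z_0·(Z_L + jZ_0·tanβl)/(Z_0 + jZ_L·tanβl)
     = 50·(284 + j30.6)/(50 + j174)

Z_in ≈ 29.8 − j73.1 Ω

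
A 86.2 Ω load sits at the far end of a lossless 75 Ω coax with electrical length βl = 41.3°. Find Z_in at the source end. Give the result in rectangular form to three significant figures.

Z_in ≈ 75.6 − j10.5 Ω

tan(βl) = tan(41.3°) = 0.879
Z_in = Z_0·(Z_L + jZ_0·tanβl)/(Z_0 + jZ_L·tanβl)
     = 75·(86.2 + j65.9)/(75 + j75.7)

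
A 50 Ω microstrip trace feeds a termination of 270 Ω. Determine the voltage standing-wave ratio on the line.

VSWR ≈ 5.4

Γ = (270 − 50)/(270 + 50) = 0.688
VSWR = (1 + 0.688)/(1 − 0.688)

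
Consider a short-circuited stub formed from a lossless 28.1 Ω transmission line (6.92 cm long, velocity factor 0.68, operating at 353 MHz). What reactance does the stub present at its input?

λ = v/f = 0.68·c / 353 MHz = 0.578 m
βl = 2π·l/λ = 2π × 0.12 = 43.1°
tan(βl) = 0.936
For a short-circuited stub, Z_in = jZ_0·tan(βl)

X_in ≈ 26.3 Ω (inductive)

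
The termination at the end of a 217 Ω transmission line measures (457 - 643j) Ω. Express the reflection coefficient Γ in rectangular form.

Γ ≈ 0.663 − j0.322

Γ = (Z_L − Z_0)/(Z_L + Z_0) = (240 − j643)/(674 − j643)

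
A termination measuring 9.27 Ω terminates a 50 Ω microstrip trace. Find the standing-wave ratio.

For a purely resistive load, VSWR = R_L/Z_0 or Z_0/R_L (whichever > 1) = 50/9.27

VSWR ≈ 5.39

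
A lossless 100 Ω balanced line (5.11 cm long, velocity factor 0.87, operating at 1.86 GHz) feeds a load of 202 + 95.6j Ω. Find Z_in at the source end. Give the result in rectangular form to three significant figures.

Z_in ≈ 47.9 + j43.9 Ω

λ = v/f = 0.87·c / 1.86 GHz = 0.14 m
βl = 2π·l/λ = 2π × 0.364 = 131°
tan(βl) = tan(131°) = -1.15
Z_in = Z_0·(Z_L + jZ_0·tanβl)/(Z_0 + jZ_L·tanβl)
     = 100·(202 − j19)/(210 − j232)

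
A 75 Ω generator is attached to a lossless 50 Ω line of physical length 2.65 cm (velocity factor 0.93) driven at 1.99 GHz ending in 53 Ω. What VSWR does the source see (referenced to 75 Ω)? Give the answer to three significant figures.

VSWR ≈ 1.57

λ = v/f = 0.93·c / 1.99 GHz = 0.14 m
βl = 2π·l/λ = 2π × 0.189 = 68°
tan(βl) = 2.48
Z_in = Z_0·(Z_L + jZ_0·tanβl)/(Z_0 + jZ_L·tanβl) = 47.9 − j1.94 Ω
Γ_s = (Z_in − Z_s)/(Z_in + Z_s) = (-27.1 − j1.94)/(123 − j1.94), |Γ_s| = 0.221
VSWR = (1 + |Γ_s|)/(1 − |Γ_s|)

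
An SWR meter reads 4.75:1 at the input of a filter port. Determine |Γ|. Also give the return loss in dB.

|Γ| ≈ 0.652; return loss ≈ 3.71 dB

|Γ| = (S − 1)/(S + 1) = (4.75 − 1)/(4.75 + 1) = 3.75/5.75
RL = −20·log₁₀|Γ| = −20·log₁₀(0.652)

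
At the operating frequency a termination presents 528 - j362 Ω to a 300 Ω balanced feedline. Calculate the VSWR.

Γ = (Z_L − Z_0)/(Z_L + Z_0) = (228 − j362)/(828 − j362)
|Γ| = 428/904 = 0.473
VSWR = (1 + |Γ|)/(1 − |Γ|) = 1.47/0.527

VSWR ≈ 2.8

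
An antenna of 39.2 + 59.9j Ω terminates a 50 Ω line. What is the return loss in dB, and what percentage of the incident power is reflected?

Γ = (-10.8 + j59.9)/(89.2 + j59.9), |Γ| = 0.566
RL = −20·log₁₀(0.566) = 4.94 dB
P_refl/P_inc = |Γ|² = 0.321

RL ≈ 4.94 dB; 32.1% of incident power reflected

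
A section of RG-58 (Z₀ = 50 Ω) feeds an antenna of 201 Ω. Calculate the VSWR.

For a purely resistive load, VSWR = R_L/Z_0 or Z_0/R_L (whichever > 1) = 201/50

VSWR ≈ 4.02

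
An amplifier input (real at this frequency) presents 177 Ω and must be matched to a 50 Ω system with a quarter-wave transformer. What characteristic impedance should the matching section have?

Z_qwt = √(Z_0·R_L) = √(50 × 177) = √8850

Z_qwt ≈ 94.1 Ω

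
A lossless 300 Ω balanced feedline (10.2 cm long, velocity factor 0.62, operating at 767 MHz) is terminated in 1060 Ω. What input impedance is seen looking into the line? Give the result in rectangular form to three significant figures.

λ = v/f = 0.62·c / 767 MHz = 0.243 m
βl = 2π·l/λ = 2π × 0.421 = 151°
tan(βl) = tan(151°) = -0.545
Z_in = Z_0·(Z_L + jZ_0·tanβl)/(Z_0 + jZ_L·tanβl)
     = 300·(1060 − j163)/(300 − j577)

Z_in ≈ 292 + j399 Ω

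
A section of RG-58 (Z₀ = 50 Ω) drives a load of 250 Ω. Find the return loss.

Γ = (250 − 50)/(250 + 50) = 0.667
RL = −20·log₁₀|Γ| = −20·log₁₀(0.667)

RL ≈ 3.52 dB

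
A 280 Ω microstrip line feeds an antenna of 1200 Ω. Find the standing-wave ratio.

For a purely resistive load, VSWR = R_L/Z_0 or Z_0/R_L (whichever > 1) = 1200/280

VSWR ≈ 4.29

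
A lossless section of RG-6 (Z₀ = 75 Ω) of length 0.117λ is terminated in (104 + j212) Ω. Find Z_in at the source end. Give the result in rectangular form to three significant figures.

βl = 2π × 0.117 = 42.1°
tan(βl) = tan(42.1°) = 0.904
Z_in = Z_0·(Z_L + jZ_0·tanβl)/(Z_0 + jZ_L·tanβl)
     = 75·(104 + j280)/(-117 + j94)

Z_in ≈ 47.3 − j142 Ω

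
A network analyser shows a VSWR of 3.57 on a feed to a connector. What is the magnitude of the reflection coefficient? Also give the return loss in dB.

|Γ| = (S − 1)/(S + 1) = (3.57 − 1)/(3.57 + 1) = 2.57/4.57
RL = −20·log₁₀|Γ| = −20·log₁₀(0.562)

|Γ| ≈ 0.562; return loss ≈ 5 dB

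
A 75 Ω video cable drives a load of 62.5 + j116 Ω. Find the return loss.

Γ = (-12.5 + j116)/(137.5 + j116), |Γ| = 0.649
RL = −20·log₁₀|Γ| = −20·log₁₀(0.649)

RL ≈ 3.76 dB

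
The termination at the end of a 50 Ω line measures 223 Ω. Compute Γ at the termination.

Γ = 0.634

Γ = (Z_L − Z_0)/(Z_L + Z_0) = (223 − 50)/(223 + 50) = 173/273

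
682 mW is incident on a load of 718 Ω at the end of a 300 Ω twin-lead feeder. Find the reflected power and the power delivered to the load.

P_reflected ≈ 115 mW; P_delivered ≈ 567 mW

Γ = (718 − 300)/(718 + 300) = 0.411
|Γ|² = 0.169
P_refl = |Γ|²·P_inc = 115 mW, P_del = (1 − |Γ|²)·P_inc = 567 mW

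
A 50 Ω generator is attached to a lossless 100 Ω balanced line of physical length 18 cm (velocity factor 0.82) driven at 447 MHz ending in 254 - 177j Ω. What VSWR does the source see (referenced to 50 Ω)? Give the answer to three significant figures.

λ = v/f = 0.82·c / 447 MHz = 0.55 m
βl = 2π·l/λ = 2π × 0.327 = 118°
tan(βl) = -1.9
Z_in = Z_0·(Z_L + jZ_0·tanβl)/(Z_0 + jZ_L·tanβl) = 40.5 + j72.5 Ω
Γ_s = (Z_in − Z_s)/(Z_in + Z_s) = (-9.46 + j72.5)/(90.5 + j72.5), |Γ_s| = 0.63
VSWR = (1 + |Γ_s|)/(1 − |Γ_s|)

VSWR ≈ 4.41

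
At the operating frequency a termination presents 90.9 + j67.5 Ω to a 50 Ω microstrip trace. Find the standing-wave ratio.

VSWR ≈ 3.04

Γ = (Z_L − Z_0)/(Z_L + Z_0) = (40.9 + j67.5)/(140.9 + j67.5)
|Γ| = 78.9/156 = 0.505
VSWR = (1 + |Γ|)/(1 − |Γ|) = 1.51/0.495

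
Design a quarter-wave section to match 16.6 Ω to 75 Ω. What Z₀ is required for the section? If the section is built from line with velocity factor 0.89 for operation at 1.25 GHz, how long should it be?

Z_qwt = √(Z_0·R_L) = √(75 × 16.6) = √1245
λ = 0.89·c/f = 0.214 m, so l = λ/4 = 0.0534 m

Z_qwt ≈ 35.3 Ω; length ≈ 5.34 cm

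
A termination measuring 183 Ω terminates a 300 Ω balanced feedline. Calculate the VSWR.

VSWR ≈ 1.64

Γ = (183 − 300)/(183 + 300) = -0.242
VSWR = (1 + 0.242)/(1 − 0.242)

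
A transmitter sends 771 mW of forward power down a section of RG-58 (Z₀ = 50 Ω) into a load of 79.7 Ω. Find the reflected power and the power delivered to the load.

Γ = (79.7 − 50)/(79.7 + 50) = 0.229
|Γ|² = 0.0524
P_refl = |Γ|²·P_inc = 40.4 mW, P_del = (1 − |Γ|²)·P_inc = 731 mW

P_reflected ≈ 40.4 mW; P_delivered ≈ 731 mW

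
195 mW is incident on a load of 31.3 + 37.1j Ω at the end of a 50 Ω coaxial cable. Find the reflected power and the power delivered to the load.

|Γ| = |(-18.7 + j37.1)/(81.3 + j37.1)| = 0.465
|Γ|² = 0.216
P_refl = |Γ|²·P_inc = 42.1 mW, P_del = (1 − |Γ|²)·P_inc = 153 mW

P_reflected ≈ 42.1 mW; P_delivered ≈ 153 mW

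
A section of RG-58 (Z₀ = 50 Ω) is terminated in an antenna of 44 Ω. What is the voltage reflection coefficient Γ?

Γ = -0.0638

Γ = (Z_L − Z_0)/(Z_L + Z_0) = (44 − 50)/(44 + 50) = -6/94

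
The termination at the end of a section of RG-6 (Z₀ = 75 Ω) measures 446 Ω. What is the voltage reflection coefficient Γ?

Γ = (Z_L − Z_0)/(Z_L + Z_0) = (446 − 75)/(446 + 75) = 371/521

Γ = 0.712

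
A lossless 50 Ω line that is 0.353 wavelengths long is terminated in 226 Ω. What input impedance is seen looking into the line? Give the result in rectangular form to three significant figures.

βl = 2π × 0.353 = 127°
tan(βl) = tan(127°) = -1.32
Z_in = Z_0·(Z_L + jZ_0·tanβl)/(Z_0 + jZ_L·tanβl)
     = 50·(226 − j66.2)/(50 − j299)

Z_in ≈ 16.9 + j35 Ω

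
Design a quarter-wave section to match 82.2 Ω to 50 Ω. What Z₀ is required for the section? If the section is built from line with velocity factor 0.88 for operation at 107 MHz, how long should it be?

Z_qwt = √(Z_0·R_L) = √(50 × 82.2) = √4110
λ = 0.88·c/f = 2.47 m, so l = λ/4 = 0.617 m

Z_qwt ≈ 64.1 Ω; length ≈ 61.7 cm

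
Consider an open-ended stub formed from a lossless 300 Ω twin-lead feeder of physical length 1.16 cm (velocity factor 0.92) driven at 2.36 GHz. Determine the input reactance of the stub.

X_in ≈ -417 Ω (capacitive)

λ = v/f = 0.92·c / 2.36 GHz = 0.117 m
βl = 2π·l/λ = 2π × 0.0992 = 35.7°
tan(βl) = 0.719
For an open-ended stub, Z_in = −jZ_0·cot(βl) = −jZ_0/tan(βl)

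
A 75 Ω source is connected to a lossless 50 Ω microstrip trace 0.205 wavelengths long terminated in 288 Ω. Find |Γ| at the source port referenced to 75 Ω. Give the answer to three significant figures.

βl = 2π × 0.205 = 73.8°
tan(βl) = 3.44
Z_in = Z_0·(Z_L + jZ_0·tanβl)/(Z_0 + jZ_L·tanβl) = 9.39 − j14.1 Ω
Γ_s = (Z_in − Z_s)/(Z_in + Z_s) = (-65.6 − j14.1)/(84.4 − j14.1), |Γ_s| = 0.784

|Γ| ≈ 0.784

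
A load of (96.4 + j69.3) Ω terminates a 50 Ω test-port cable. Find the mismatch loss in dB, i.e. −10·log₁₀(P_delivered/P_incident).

mismatch loss ≈ 1.34 dB

Γ = (46.4 + j69.3)/(146.4 + j69.3), |Γ| = 0.515
|Γ|² = 0.265, so P_del/P_inc = 1 − |Γ|² = 0.735
ML = −10·log₁₀(1 − |Γ|²)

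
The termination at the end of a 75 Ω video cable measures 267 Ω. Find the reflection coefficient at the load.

Γ = 0.561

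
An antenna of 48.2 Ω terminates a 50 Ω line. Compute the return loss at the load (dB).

Γ = (48.2 − 50)/(48.2 + 50) = -0.0183
RL = −20·log₁₀|Γ| = −20·log₁₀(0.0183)

RL ≈ 34.7 dB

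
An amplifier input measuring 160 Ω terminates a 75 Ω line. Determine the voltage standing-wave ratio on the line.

VSWR ≈ 2.13

Γ = (160 − 75)/(160 + 75) = 0.362
VSWR = (1 + 0.362)/(1 − 0.362)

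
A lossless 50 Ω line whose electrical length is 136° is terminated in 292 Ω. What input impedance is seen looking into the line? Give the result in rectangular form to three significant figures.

Z_in ≈ 17.2 + j48.7 Ω

tan(βl) = tan(136°) = -0.966
Z_in = Z_0·(Z_L + jZ_0·tanβl)/(Z_0 + jZ_L·tanβl)
     = 50·(292 − j48.3)/(50 − j282)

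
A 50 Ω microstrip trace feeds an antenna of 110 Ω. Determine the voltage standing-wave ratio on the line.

VSWR ≈ 2.2

Γ = (110 − 50)/(110 + 50) = 0.375
VSWR = (1 + 0.375)/(1 − 0.375)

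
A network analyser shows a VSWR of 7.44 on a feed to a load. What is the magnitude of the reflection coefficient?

|Γ| ≈ 0.763

|Γ| = (S − 1)/(S + 1) = (7.44 − 1)/(7.44 + 1) = 6.44/8.44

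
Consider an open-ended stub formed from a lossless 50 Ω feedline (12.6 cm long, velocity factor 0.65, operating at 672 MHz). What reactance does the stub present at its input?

X_in ≈ 114 Ω (inductive)

λ = v/f = 0.65·c / 672 MHz = 0.29 m
βl = 2π·l/λ = 2π × 0.434 = 156°
tan(βl) = -0.439
For an open-ended stub, Z_in = −jZ_0·cot(βl) = −jZ_0/tan(βl)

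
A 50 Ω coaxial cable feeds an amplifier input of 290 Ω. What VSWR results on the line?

Γ = (290 − 50)/(290 + 50) = 0.706
VSWR = (1 + 0.706)/(1 − 0.706)

VSWR ≈ 5.8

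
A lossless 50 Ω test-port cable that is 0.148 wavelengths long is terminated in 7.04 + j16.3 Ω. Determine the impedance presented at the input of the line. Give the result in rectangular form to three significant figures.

Z_in ≈ 55.9 + j129 Ω

βl = 2π × 0.148 = 53.3°
tan(βl) = tan(53.3°) = 1.34
Z_in = Z_0·(Z_L + jZ_0·tanβl)/(Z_0 + jZ_L·tanβl)
     = 50·(7.04 + j83.3)/(28.1 + j9.44)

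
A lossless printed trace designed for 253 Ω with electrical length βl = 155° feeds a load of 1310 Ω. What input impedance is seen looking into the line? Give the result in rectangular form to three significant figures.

Z_in ≈ 234 + j446 Ω

tan(βl) = tan(155°) = -0.466
Z_in = Z_0·(Z_L + jZ_0·tanβl)/(Z_0 + jZ_L·tanβl)
     = 253·(1310 − j118)/(253 − j611)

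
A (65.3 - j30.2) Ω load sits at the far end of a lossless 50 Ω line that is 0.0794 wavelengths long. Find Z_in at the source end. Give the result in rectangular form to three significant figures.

βl = 2π × 0.0794 = 28.6°
tan(βl) = tan(28.6°) = 0.545
Z_in = Z_0·(Z_L + jZ_0·tanβl)/(Z_0 + jZ_L·tanβl)
     = 50·(65.3 − j2.96)/(66.5 + j35.6)

Z_in ≈ 37.3 − j22.2 Ω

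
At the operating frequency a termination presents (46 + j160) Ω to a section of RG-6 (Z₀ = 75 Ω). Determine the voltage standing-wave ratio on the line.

VSWR ≈ 9.56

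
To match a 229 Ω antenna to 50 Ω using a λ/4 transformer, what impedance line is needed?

Z_qwt ≈ 107 Ω

Z_qwt = √(Z_0·R_L) = √(50 × 229) = √11450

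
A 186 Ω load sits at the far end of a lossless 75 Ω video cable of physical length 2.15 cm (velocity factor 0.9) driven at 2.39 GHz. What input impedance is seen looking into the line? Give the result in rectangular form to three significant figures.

Z_in ≈ 34.1 − j24.1 Ω

λ = v/f = 0.9·c / 2.39 GHz = 0.113 m
βl = 2π·l/λ = 2π × 0.19 = 68.5°
tan(βl) = tan(68.5°) = 2.54
Z_in = Z_0·(Z_L + jZ_0·tanβl)/(Z_0 + jZ_L·tanβl)
     = 75·(186 + j191)/(75 + j473)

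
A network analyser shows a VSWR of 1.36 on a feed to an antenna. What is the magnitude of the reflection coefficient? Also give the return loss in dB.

|Γ| = (S − 1)/(S + 1) = (1.36 − 1)/(1.36 + 1) = 0.36/2.36
RL = −20·log₁₀|Γ| = −20·log₁₀(0.153)

|Γ| ≈ 0.153; return loss ≈ 16.3 dB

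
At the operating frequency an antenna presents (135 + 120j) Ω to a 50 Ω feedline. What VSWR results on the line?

VSWR ≈ 5

Γ = (Z_L − Z_0)/(Z_L + Z_0) = (85 + j120)/(185 + j120)
|Γ| = 147/221 = 0.667
VSWR = (1 + |Γ|)/(1 − |Γ|) = 1.67/0.333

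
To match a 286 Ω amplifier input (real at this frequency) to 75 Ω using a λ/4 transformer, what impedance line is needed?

Z_qwt ≈ 146 Ω

Z_qwt = √(Z_0·R_L) = √(75 × 286) = √21450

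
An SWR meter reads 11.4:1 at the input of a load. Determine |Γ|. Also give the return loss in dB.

|Γ| = (S − 1)/(S + 1) = (11.4 − 1)/(11.4 + 1) = 10.4/12.4
RL = −20·log₁₀|Γ| = −20·log₁₀(0.839)

|Γ| ≈ 0.839; return loss ≈ 1.53 dB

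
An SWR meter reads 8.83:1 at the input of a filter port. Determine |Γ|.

|Γ| = (S − 1)/(S + 1) = (8.83 − 1)/(8.83 + 1) = 7.83/9.83

|Γ| ≈ 0.797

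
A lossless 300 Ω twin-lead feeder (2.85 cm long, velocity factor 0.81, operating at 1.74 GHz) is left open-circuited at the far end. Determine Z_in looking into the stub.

Z_in ≈ −j89.1 Ω

λ = v/f = 0.81·c / 1.74 GHz = 0.14 m
βl = 2π·l/λ = 2π × 0.204 = 73.5°
tan(βl) = 3.37
For an open-circuited stub, Z_in = −jZ_0·cot(βl) = −jZ_0/tan(βl)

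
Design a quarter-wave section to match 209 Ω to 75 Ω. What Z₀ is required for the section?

Z_qwt ≈ 125 Ω

Z_qwt = √(Z_0·R_L) = √(75 × 209) = √15680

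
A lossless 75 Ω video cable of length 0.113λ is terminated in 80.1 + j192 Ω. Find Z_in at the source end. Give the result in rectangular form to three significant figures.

βl = 2π × 0.113 = 40.7°
tan(βl) = tan(40.7°) = 0.86
Z_in = Z_0·(Z_L + jZ_0·tanβl)/(Z_0 + jZ_L·tanβl)
     = 75·(80.1 + j256)/(-90 + j68.8)

Z_in ≈ 61 − j167 Ω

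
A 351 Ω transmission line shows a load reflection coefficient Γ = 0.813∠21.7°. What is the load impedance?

Z_L = Z_0·(1 + Γ)/(1 − Γ) = 351·(1.76 + j0.301)/(0.245 − j0.301)

Z_L ≈ 792 + j1400 Ω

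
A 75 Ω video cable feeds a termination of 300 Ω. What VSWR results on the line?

VSWR ≈ 4

Γ = (300 − 75)/(300 + 75) = 0.6
VSWR = (1 + 0.6)/(1 − 0.6)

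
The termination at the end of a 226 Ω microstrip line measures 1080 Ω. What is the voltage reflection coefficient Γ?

Γ = (Z_L − Z_0)/(Z_L + Z_0) = (1080 − 226)/(1080 + 226) = 854/1306

Γ = 0.654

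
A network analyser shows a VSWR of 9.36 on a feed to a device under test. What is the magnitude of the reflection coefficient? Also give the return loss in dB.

|Γ| = (S − 1)/(S + 1) = (9.36 − 1)/(9.36 + 1) = 8.36/10.4
RL = −20·log₁₀|Γ| = −20·log₁₀(0.807)

|Γ| ≈ 0.807; return loss ≈ 1.86 dB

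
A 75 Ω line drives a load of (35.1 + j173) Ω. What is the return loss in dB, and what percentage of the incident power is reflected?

Γ = (-39.9 + j173)/(110.1 + j173), |Γ| = 0.866
RL = −20·log₁₀(0.866) = 1.25 dB
P_refl/P_inc = |Γ|² = 0.75

RL ≈ 1.25 dB; 75% of incident power reflected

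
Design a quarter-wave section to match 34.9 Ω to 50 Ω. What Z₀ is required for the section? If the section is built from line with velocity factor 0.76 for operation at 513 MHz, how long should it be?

Z_qwt ≈ 41.8 Ω; length ≈ 11.1 cm

Z_qwt = √(Z_0·R_L) = √(50 × 34.9) = √1745
λ = 0.76·c/f = 0.444 m, so l = λ/4 = 0.111 m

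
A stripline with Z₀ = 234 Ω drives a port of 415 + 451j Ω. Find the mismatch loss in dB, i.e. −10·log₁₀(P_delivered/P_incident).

Γ = (181 + j451)/(649 + j451), |Γ| = 0.615
|Γ|² = 0.378, so P_del/P_inc = 1 − |Γ|² = 0.622
ML = −10·log₁₀(1 − |Γ|²)

mismatch loss ≈ 2.06 dB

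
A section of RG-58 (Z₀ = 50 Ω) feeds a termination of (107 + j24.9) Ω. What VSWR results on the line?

Γ = (Z_L − Z_0)/(Z_L + Z_0) = (57 + j24.9)/(157 + j24.9)
|Γ| = 62.2/159 = 0.391
VSWR = (1 + |Γ|)/(1 − |Γ|) = 1.39/0.609

VSWR ≈ 2.29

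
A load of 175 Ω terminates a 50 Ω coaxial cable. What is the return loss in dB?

RL ≈ 5.11 dB

Γ = (175 − 50)/(175 + 50) = 0.556
RL = −20·log₁₀|Γ| = −20·log₁₀(0.556)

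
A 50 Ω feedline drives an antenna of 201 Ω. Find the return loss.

Γ = (201 − 50)/(201 + 50) = 0.602
RL = −20·log₁₀|Γ| = −20·log₁₀(0.602)

RL ≈ 4.41 dB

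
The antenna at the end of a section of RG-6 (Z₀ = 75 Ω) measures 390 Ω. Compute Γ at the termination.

Γ = 0.677

Γ = (Z_L − Z_0)/(Z_L + Z_0) = (390 − 75)/(390 + 75) = 315/465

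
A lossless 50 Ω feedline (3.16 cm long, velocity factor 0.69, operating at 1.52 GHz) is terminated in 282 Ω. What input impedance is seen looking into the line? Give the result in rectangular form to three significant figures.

λ = v/f = 0.69·c / 1.52 GHz = 0.136 m
βl = 2π·l/λ = 2π × 0.232 = 83.5°
tan(βl) = tan(83.5°) = 8.82
Z_in = Z_0·(Z_L + jZ_0·tanβl)/(Z_0 + jZ_L·tanβl)
     = 50·(282 + j441)/(50 + j2490)

Z_in ≈ 8.98 − j5.49 Ω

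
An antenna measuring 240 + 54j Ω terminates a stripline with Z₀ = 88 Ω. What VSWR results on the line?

Γ = (Z_L − Z_0)/(Z_L + Z_0) = (152 + j54)/(328 + j54)
|Γ| = 161/332 = 0.485
VSWR = (1 + |Γ|)/(1 − |Γ|) = 1.49/0.515

VSWR ≈ 2.89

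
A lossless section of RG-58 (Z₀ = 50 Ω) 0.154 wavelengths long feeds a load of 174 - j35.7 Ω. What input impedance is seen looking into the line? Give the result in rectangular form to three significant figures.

Z_in ≈ 18.2 − j27.1 Ω

βl = 2π × 0.154 = 55.4°
tan(βl) = tan(55.4°) = 1.45
Z_in = Z_0·(Z_L + jZ_0·tanβl)/(Z_0 + jZ_L·tanβl)
     = 50·(174 + j36.9)/(102 + j253)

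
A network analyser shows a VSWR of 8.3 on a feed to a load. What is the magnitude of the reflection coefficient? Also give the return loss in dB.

|Γ| = (S − 1)/(S + 1) = (8.3 − 1)/(8.3 + 1) = 7.3/9.3
RL = −20·log₁₀|Γ| = −20·log₁₀(0.785)

|Γ| ≈ 0.785; return loss ≈ 2.1 dB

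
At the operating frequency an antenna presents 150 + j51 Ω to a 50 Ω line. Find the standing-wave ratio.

Γ = (Z_L − Z_0)/(Z_L + Z_0) = (100 + j51)/(200 + j51)
|Γ| = 112/206 = 0.544
VSWR = (1 + |Γ|)/(1 − |Γ|) = 1.54/0.456

VSWR ≈ 3.38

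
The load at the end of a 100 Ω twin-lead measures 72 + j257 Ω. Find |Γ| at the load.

|Γ| ≈ 0.836

Γ = (Z_L − Z_0)/(Z_L + Z_0) = (-28 + j257)/(172 + j257)
|Γ| = 259/309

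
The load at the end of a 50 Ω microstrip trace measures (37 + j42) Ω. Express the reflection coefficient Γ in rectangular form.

Γ ≈ 0.0678 + j0.45

Γ = (Z_L − Z_0)/(Z_L + Z_0) = (-13 + j42)/(87 + j42)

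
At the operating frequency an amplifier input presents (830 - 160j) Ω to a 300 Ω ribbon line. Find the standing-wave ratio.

Γ = (Z_L − Z_0)/(Z_L + Z_0) = (530 − j160)/(1130 − j160)
|Γ| = 554/1140 = 0.485
VSWR = (1 + |Γ|)/(1 − |Γ|) = 1.49/0.515

VSWR ≈ 2.88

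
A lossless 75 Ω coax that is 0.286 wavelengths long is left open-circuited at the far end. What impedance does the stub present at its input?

Z_in ≈ +j17.3 Ω

βl = 2π × 0.286 = 103°
tan(βl) = -4.35
For an open-circuited stub, Z_in = −jZ_0·cot(βl) = −jZ_0/tan(βl)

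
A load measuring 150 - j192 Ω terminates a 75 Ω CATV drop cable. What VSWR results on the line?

Γ = (Z_L − Z_0)/(Z_L + Z_0) = (75 − j192)/(225 − j192)
|Γ| = 206/296 = 0.697
VSWR = (1 + |Γ|)/(1 − |Γ|) = 1.7/0.303

VSWR ≈ 5.6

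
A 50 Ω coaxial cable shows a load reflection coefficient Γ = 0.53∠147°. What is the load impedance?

Z_L ≈ 16.6 + j13.3 Ω

Z_L = Z_0·(1 + Γ)/(1 − Γ) = 50·(0.556 + j0.289)/(1.44 − j0.289)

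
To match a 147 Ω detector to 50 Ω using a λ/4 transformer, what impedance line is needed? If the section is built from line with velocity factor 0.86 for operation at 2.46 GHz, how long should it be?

Z_qwt ≈ 85.7 Ω; length ≈ 2.62 cm

Z_qwt = √(Z_0·R_L) = √(50 × 147) = √7350
λ = 0.86·c/f = 0.105 m, so l = λ/4 = 0.0262 m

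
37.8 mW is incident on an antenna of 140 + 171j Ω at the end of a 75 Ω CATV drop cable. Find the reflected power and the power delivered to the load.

|Γ| = |(65 + j171)/(215 + j171)| = 0.666
|Γ|² = 0.443
P_refl = |Γ|²·P_inc = 16.8 mW, P_del = (1 − |Γ|²)·P_inc = 21 mW

P_reflected ≈ 16.8 mW; P_delivered ≈ 21 mW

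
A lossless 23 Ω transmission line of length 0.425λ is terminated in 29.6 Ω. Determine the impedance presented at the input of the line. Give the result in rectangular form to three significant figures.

βl = 2π × 0.425 = 153°
tan(βl) = tan(153°) = -0.51
Z_in = Z_0·(Z_L + jZ_0·tanβl)/(Z_0 + jZ_L·tanβl)
     = 23·(29.6 − j11.7)/(23 − j15.1)

Z_in ≈ 26.1 + j5.38 Ω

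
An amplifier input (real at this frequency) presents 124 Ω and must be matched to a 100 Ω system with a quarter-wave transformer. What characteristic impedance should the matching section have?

Z_qwt ≈ 111 Ω

Z_qwt = √(Z_0·R_L) = √(100 × 124) = √12400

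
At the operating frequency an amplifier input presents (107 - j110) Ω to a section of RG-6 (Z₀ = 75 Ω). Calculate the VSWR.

VSWR ≈ 3.34

Γ = (Z_L − Z_0)/(Z_L + Z_0) = (32 − j110)/(182 − j110)
|Γ| = 115/213 = 0.539
VSWR = (1 + |Γ|)/(1 − |Γ|) = 1.54/0.461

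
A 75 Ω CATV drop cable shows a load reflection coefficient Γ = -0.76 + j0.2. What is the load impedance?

Z_L ≈ 9.14 + j9.56 Ω

Z_L = Z_0·(1 + Γ)/(1 − Γ) = 75·(0.24 + j0.2)/(1.76 − j0.2)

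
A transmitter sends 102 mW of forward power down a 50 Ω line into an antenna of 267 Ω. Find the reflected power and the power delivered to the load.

P_reflected ≈ 47.8 mW; P_delivered ≈ 54.2 mW

Γ = (267 − 50)/(267 + 50) = 0.685
|Γ|² = 0.469
P_refl = |Γ|²·P_inc = 47.8 mW, P_del = (1 − |Γ|²)·P_inc = 54.2 mW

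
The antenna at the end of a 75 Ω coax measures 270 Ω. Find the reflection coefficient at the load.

Γ = 0.565

Γ = (Z_L − Z_0)/(Z_L + Z_0) = (270 − 75)/(270 + 75) = 195/345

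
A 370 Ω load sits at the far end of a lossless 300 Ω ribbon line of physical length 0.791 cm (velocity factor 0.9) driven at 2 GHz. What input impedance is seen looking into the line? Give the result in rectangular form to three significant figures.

λ = v/f = 0.9·c / 2 GHz = 0.135 m
βl = 2π·l/λ = 2π × 0.0586 = 21.1°
tan(βl) = tan(21.1°) = 0.386
Z_in = Z_0·(Z_L + jZ_0·tanβl)/(Z_0 + jZ_L·tanβl)
     = 300·(370 + j116)/(300 + j143)

Z_in ≈ 347 − j49.2 Ω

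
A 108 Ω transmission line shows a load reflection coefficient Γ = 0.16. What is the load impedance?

Z_L = Z_0·(1 + Γ)/(1 − Γ) = 108·(1.16)/(0.84)

Z_L ≈ 149 Ω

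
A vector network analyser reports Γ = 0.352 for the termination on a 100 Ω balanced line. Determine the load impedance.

Z_L = Z_0·(1 + Γ)/(1 − Γ) = 100·(1.35)/(0.648)

Z_L ≈ 209 Ω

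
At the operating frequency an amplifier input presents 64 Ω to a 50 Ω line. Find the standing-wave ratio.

VSWR ≈ 1.28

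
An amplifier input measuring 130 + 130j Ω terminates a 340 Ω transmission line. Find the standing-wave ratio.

Γ = (Z_L − Z_0)/(Z_L + Z_0) = (-210 + j130)/(470 + j130)
|Γ| = 247/488 = 0.506
VSWR = (1 + |Γ|)/(1 − |Γ|) = 1.51/0.494

VSWR ≈ 3.05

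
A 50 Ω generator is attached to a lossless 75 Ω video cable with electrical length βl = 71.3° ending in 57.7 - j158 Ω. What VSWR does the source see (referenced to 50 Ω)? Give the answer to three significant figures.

tan(βl) = 2.95
Z_in = Z_0·(Z_L + jZ_0·tanβl)/(Z_0 + jZ_L·tanβl) = 9.79 + j5.72 Ω
Γ_s = (Z_in − Z_s)/(Z_in + Z_s) = (-40.2 + j5.72)/(59.8 + j5.72), |Γ_s| = 0.676
VSWR = (1 + |Γ_s|)/(1 − |Γ_s|)

VSWR ≈ 5.18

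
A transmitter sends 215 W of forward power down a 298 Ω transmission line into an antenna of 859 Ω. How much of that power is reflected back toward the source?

P_reflected ≈ 50.5 W

Γ = (859 − 298)/(859 + 298) = 0.485
|Γ|² = 0.235
P_refl = |Γ|²·P_inc = 50.5 W, P_del = (1 − |Γ|²)·P_inc = 164 W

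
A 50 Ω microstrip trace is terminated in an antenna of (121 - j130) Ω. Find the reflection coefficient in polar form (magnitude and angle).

Γ = (Z_L − Z_0)/(Z_L + Z_0) = (71 − j130)/(171 − j130)
|Γ| = 148/215 = 0.69

Γ ≈ 0.69 ∠ -24.1°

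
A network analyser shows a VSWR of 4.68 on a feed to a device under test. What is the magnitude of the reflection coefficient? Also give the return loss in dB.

|Γ| ≈ 0.648; return loss ≈ 3.77 dB

|Γ| = (S − 1)/(S + 1) = (4.68 − 1)/(4.68 + 1) = 3.68/5.68
RL = −20·log₁₀|Γ| = −20·log₁₀(0.648)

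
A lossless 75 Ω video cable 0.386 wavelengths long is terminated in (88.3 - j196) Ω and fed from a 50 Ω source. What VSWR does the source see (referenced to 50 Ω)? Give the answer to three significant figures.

VSWR ≈ 10.6

βl = 2π × 0.386 = 139°
tan(βl) = -0.871
Z_in = Z_0·(Z_L + jZ_0·tanβl)/(Z_0 + jZ_L·tanβl) = 58 + j158 Ω
Γ_s = (Z_in − Z_s)/(Z_in + Z_s) = (8 + j158)/(108 + j158), |Γ_s| = 0.827
VSWR = (1 + |Γ_s|)/(1 − |Γ_s|)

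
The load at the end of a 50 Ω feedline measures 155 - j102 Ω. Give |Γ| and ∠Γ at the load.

Γ ≈ 0.639 ∠ -17.7°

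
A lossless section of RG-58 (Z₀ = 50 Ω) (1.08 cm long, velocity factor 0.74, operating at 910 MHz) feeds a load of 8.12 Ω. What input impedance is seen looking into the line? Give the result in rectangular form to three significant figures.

λ = v/f = 0.74·c / 910 MHz = 0.244 m
βl = 2π·l/λ = 2π × 0.0443 = 15.9°
tan(βl) = tan(15.9°) = 0.286
Z_in = Z_0·(Z_L + jZ_0·tanβl)/(Z_0 + jZ_L·tanβl)
     = 50·(8.12 + j14.3)/(50 + j2.32)

Z_in ≈ 8.76 + j13.9 Ω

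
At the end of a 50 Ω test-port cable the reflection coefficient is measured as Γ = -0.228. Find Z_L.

Z_L = Z_0·(1 + Γ)/(1 − Γ) = 50·(0.772)/(1.23)

Z_L ≈ 31.4 Ω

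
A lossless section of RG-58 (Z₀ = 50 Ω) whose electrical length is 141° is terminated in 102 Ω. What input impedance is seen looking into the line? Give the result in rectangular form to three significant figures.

tan(βl) = tan(141°) = -0.81
Z_in = Z_0·(Z_L + jZ_0·tanβl)/(Z_0 + jZ_L·tanβl)
     = 50·(102 − j40.5)/(50 − j82.6)

Z_in ≈ 45.3 + j34.3 Ω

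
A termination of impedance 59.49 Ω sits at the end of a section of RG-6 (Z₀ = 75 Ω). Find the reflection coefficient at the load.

Γ = (Z_L − Z_0)/(Z_L + Z_0) = (59.49 − 75)/(59.49 + 75) = -15.51/134.5

Γ = -0.115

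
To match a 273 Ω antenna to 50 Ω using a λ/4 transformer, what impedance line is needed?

Z_qwt ≈ 117 Ω

Z_qwt = √(Z_0·R_L) = √(50 × 273) = √13650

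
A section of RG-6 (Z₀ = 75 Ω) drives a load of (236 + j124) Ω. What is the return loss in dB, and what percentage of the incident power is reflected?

Γ = (161 + j124)/(311 + j124), |Γ| = 0.607
RL = −20·log₁₀(0.607) = 4.34 dB
P_refl/P_inc = |Γ|² = 0.368

RL ≈ 4.34 dB; 36.8% of incident power reflected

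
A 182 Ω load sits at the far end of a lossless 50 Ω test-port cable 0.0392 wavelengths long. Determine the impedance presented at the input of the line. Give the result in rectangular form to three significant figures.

Z_in ≈ 105 − j83.8 Ω

βl = 2π × 0.0392 = 14.1°
tan(βl) = tan(14.1°) = 0.251
Z_in = Z_0·(Z_L + jZ_0·tanβl)/(Z_0 + jZ_L·tanβl)
     = 50·(182 + j12.6)/(50 + j45.8)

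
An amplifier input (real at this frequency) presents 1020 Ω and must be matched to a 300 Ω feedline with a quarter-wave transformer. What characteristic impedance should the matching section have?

Z_qwt ≈ 553 Ω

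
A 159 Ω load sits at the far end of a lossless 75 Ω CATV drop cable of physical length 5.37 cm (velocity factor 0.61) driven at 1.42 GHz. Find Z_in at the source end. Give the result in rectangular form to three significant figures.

Z_in ≈ 84.9 + j60.6 Ω

λ = v/f = 0.61·c / 1.42 GHz = 0.129 m
βl = 2π·l/λ = 2π × 0.417 = 150°
tan(βl) = tan(150°) = -0.577
Z_in = Z_0·(Z_L + jZ_0·tanβl)/(Z_0 + jZ_L·tanβl)
     = 75·(159 − j43.3)/(75 − j91.8)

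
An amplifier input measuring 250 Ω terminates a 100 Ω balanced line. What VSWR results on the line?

VSWR ≈ 2.5

For a purely resistive load, VSWR = R_L/Z_0 or Z_0/R_L (whichever > 1) = 250/100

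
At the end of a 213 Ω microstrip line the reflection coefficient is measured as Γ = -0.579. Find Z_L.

Z_L = Z_0·(1 + Γ)/(1 − Γ) = 213·(0.421)/(1.58)

Z_L ≈ 56.8 Ω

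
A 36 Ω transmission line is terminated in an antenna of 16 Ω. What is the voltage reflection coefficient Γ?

Γ = (Z_L − Z_0)/(Z_L + Z_0) = (16 − 36)/(16 + 36) = -20/52

Γ = -0.385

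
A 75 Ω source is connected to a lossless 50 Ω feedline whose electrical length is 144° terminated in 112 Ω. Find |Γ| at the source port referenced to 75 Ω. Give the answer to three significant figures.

|Γ| ≈ 0.381

tan(βl) = -0.727
Z_in = Z_0·(Z_L + jZ_0·tanβl)/(Z_0 + jZ_L·tanβl) = 46.9 + j40 Ω
Γ_s = (Z_in − Z_s)/(Z_in + Z_s) = (-28.1 + j40)/(122 + j40), |Γ_s| = 0.381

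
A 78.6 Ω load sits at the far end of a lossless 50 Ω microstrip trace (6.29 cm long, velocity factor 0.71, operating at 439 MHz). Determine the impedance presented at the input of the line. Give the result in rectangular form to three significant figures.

λ = v/f = 0.71·c / 439 MHz = 0.485 m
βl = 2π·l/λ = 2π × 0.13 = 46.7°
tan(βl) = tan(46.7°) = 1.06
Z_in = Z_0·(Z_L + jZ_0·tanβl)/(Z_0 + jZ_L·tanβl)
     = 50·(78.6 + j53)/(50 + j83.3)

Z_in ≈ 44.2 − j20.6 Ω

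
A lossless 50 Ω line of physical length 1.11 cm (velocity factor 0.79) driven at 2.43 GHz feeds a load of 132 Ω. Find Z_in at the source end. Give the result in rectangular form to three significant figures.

λ = v/f = 0.79·c / 2.43 GHz = 0.0975 m
βl = 2π·l/λ = 2π × 0.114 = 41°
tan(βl) = tan(41°) = 0.868
Z_in = Z_0·(Z_L + jZ_0·tanβl)/(Z_0 + jZ_L·tanβl)
     = 50·(132 + j43.4)/(50 + j115)

Z_in ≈ 37 − j41.4 Ω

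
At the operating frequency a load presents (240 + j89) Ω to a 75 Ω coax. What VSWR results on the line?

VSWR ≈ 3.68

Γ = (Z_L − Z_0)/(Z_L + Z_0) = (165 + j89)/(315 + j89)
|Γ| = 187/327 = 0.573
VSWR = (1 + |Γ|)/(1 − |Γ|) = 1.57/0.427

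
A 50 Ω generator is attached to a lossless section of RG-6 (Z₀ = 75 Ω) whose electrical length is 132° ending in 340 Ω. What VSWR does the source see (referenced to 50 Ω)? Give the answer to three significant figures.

tan(βl) = -1.11
Z_in = Z_0·(Z_L + jZ_0·tanβl)/(Z_0 + jZ_L·tanβl) = 28.8 + j61.8 Ω
Γ_s = (Z_in − Z_s)/(Z_in + Z_s) = (-21.2 + j61.8)/(78.8 + j61.8), |Γ_s| = 0.652
VSWR = (1 + |Γ_s|)/(1 − |Γ_s|)

VSWR ≈ 4.75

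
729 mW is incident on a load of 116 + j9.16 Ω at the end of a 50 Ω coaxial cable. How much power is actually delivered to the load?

|Γ| = |(66 + j9.16)/(166 + j9.16)| = 0.401
|Γ|² = 0.161
P_refl = |Γ|²·P_inc = 117 mW, P_del = (1 − |Γ|²)·P_inc = 612 mW

P_delivered ≈ 612 mW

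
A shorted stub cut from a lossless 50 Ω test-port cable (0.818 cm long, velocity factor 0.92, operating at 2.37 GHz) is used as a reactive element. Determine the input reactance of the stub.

λ = v/f = 0.92·c / 2.37 GHz = 0.116 m
βl = 2π·l/λ = 2π × 0.0702 = 25.3°
tan(βl) = 0.472
For a shorted stub, Z_in = jZ_0·tan(βl)

X_in ≈ 23.6 Ω (inductive)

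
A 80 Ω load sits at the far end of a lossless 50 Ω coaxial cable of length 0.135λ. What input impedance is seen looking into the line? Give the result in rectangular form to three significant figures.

Z_in ≈ 42.6 − j20.6 Ω

βl = 2π × 0.135 = 48.6°
tan(βl) = tan(48.6°) = 1.13
Z_in = Z_0·(Z_L + jZ_0·tanβl)/(Z_0 + jZ_L·tanβl)
     = 50·(80 + j56.7)/(50 + j90.7)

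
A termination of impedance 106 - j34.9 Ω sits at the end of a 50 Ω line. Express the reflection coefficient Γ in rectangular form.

Γ = (Z_L − Z_0)/(Z_L + Z_0) = (56 − j34.9)/(156 − j34.9)

Γ ≈ 0.39 − j0.137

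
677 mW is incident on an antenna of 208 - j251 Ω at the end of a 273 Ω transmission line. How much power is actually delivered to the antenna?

P_delivered ≈ 522 mW

|Γ| = |(-65 − j251)/(481 − j251)| = 0.478
|Γ|² = 0.228
P_refl = |Γ|²·P_inc = 155 mW, P_del = (1 − |Γ|²)·P_inc = 522 mW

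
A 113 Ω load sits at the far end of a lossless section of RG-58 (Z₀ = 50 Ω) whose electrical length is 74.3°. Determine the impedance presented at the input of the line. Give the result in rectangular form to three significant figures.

Z_in ≈ 23.5 − j11.1 Ω

tan(βl) = tan(74.3°) = 3.56
Z_in = Z_0·(Z_L + jZ_0·tanβl)/(Z_0 + jZ_L·tanβl)
     = 50·(113 + j178)/(50 + j402)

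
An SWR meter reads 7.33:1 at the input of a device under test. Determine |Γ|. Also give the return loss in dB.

|Γ| = (S − 1)/(S + 1) = (7.33 − 1)/(7.33 + 1) = 6.33/8.33
RL = −20·log₁₀|Γ| = −20·log₁₀(0.76)

|Γ| ≈ 0.76; return loss ≈ 2.38 dB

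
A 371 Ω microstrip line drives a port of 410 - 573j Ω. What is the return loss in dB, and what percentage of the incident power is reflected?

Γ = (39 − j573)/(781 − j573), |Γ| = 0.593
RL = −20·log₁₀(0.593) = 4.54 dB
P_refl/P_inc = |Γ|² = 0.352

RL ≈ 4.54 dB; 35.2% of incident power reflected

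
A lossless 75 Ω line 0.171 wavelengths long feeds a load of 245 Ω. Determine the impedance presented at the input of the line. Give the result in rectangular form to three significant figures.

βl = 2π × 0.171 = 61.6°
tan(βl) = tan(61.6°) = 1.85
Z_in = Z_0·(Z_L + jZ_0·tanβl)/(Z_0 + jZ_L·tanβl)
     = 75·(245 + j138)/(75 + j452)

Z_in ≈ 28.9 − j35.8 Ω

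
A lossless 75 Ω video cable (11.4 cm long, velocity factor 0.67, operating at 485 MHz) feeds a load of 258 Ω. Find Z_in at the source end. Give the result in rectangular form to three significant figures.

Z_in ≈ 22.3 + j10.9 Ω

λ = v/f = 0.67·c / 485 MHz = 0.414 m
βl = 2π·l/λ = 2π × 0.275 = 99°
tan(βl) = tan(99°) = -6.29
Z_in = Z_0·(Z_L + jZ_0·tanβl)/(Z_0 + jZ_L·tanβl)
     = 75·(258 − j472)/(75 − j1620)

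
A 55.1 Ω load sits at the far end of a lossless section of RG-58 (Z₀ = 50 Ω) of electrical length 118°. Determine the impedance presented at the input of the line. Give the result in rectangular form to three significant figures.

Z_in ≈ 47.2 + j3.81 Ω

tan(βl) = tan(118°) = -1.88
Z_in = Z_0·(Z_L + jZ_0·tanβl)/(Z_0 + jZ_L·tanβl)
     = 50·(55.1 − j94)/(50 − j104)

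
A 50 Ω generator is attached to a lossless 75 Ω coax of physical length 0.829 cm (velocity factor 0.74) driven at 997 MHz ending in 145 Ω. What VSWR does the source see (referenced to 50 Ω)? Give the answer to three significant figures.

VSWR ≈ 2.83

λ = v/f = 0.74·c / 997 MHz = 0.223 m
βl = 2π·l/λ = 2π × 0.0372 = 13.4°
tan(βl) = 0.238
Z_in = Z_0·(Z_L + jZ_0·tanβl)/(Z_0 + jZ_L·tanβl) = 126 − j40.4 Ω
Γ_s = (Z_in − Z_s)/(Z_in + Z_s) = (76.4 − j40.4)/(176 − j40.4), |Γ_s| = 0.478
VSWR = (1 + |Γ_s|)/(1 − |Γ_s|)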